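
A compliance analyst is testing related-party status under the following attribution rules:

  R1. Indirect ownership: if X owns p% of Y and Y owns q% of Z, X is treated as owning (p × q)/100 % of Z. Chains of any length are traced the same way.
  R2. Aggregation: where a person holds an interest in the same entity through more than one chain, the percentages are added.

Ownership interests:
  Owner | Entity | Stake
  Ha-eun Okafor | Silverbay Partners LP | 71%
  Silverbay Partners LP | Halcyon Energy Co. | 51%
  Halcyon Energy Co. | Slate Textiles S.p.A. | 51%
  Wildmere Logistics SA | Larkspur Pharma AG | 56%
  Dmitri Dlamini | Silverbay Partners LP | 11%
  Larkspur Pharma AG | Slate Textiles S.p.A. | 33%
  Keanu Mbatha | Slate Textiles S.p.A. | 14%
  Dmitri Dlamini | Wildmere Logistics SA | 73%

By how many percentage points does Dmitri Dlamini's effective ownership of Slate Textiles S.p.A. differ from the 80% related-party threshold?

Chain via Wildmere Logistics SA → Larkspur Pharma AG (R1): 73% × 56% × 33% = 13.4904% of Slate Textiles S.p.A.
Chain via Silverbay Partners LP → Halcyon Energy Co. (R1): 11% × 51% × 51% = 2.8611% of Slate Textiles S.p.A.
Aggregating (R2): 13.4904% + 2.8611% = 16.3515%.
16.3515% falls short of the 80% threshold by 63.6485 percentage points.

63.6485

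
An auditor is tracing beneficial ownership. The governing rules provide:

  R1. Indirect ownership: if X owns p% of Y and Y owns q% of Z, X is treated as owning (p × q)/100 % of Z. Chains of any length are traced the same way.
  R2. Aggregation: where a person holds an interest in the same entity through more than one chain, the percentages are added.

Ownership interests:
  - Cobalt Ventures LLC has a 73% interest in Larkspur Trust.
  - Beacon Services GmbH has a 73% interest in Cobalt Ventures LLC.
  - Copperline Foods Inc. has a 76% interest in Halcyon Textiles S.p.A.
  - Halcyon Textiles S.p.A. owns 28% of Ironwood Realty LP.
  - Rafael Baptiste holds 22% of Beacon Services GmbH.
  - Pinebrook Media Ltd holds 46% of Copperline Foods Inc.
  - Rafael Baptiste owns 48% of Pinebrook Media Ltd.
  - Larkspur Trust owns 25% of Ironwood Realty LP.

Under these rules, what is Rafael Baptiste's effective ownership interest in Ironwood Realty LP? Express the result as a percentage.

7.629574%

Chain via Pinebrook Media Ltd → Copperline Foods Inc. → Halcyon Textiles S.p.A. (R1): 48% × 46% × 76% × 28% = 4.698624% of Ironwood Realty LP.
Chain via Beacon Services GmbH → Cobalt Ventures LLC → Larkspur Trust (R1): 22% × 73% × 73% × 25% = 2.93095% of Ironwood Realty LP.
Aggregating (R2): 4.698624% + 2.93095% = 7.629574%.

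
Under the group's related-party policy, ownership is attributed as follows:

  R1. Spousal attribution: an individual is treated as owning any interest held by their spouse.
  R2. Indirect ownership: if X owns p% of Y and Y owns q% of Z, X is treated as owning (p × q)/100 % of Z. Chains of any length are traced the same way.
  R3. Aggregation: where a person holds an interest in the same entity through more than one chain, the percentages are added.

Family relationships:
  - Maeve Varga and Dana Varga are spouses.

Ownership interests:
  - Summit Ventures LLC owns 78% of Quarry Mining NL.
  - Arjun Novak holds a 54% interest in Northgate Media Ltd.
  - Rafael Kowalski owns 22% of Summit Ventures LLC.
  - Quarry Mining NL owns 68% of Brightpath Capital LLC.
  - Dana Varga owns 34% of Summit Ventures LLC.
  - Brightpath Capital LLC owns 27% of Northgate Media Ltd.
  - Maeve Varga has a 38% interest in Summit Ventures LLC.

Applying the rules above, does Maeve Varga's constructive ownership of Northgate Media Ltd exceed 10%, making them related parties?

Yes

By spousal attribution (R1), Maeve Varga is treated as also owning Dana Varga's interest in Summit Ventures LLC, giving 38% + 34% = 72%.
Chain via Summit Ventures LLC → Quarry Mining NL → Brightpath Capital LLC (R2): 72% × 78% × 68% × 27% = 10.310976% of Northgate Media Ltd.
10.310976% exceeds the 10% threshold, so Maeve is a related party to Northgate Media Ltd.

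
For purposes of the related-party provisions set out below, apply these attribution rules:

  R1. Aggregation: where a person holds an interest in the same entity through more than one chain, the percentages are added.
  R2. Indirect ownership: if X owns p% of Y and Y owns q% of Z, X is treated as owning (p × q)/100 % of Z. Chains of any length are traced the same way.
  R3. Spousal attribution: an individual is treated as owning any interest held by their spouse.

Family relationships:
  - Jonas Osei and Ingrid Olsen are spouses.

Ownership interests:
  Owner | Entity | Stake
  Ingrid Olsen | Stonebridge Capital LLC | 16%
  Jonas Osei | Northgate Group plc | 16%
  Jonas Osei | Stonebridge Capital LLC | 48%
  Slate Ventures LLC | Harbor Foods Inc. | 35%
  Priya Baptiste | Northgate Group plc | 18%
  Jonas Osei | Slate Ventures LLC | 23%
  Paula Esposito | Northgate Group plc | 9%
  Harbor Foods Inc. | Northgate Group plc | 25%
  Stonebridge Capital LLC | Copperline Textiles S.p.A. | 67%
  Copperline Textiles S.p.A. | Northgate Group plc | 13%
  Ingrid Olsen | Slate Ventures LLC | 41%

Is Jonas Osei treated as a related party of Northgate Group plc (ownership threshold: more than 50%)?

By spousal attribution (R3), Jonas Osei is treated as also owning Ingrid Olsen's interest in Stonebridge Capital LLC, giving 48% + 16% = 64%.
By spousal attribution (R3), Jonas Osei is treated as also owning Ingrid Olsen's interest in Slate Ventures LLC, giving 23% + 41% = 64%.
Chain via Stonebridge Capital LLC → Copperline Textiles S.p.A. (R2): 64% × 67% × 13% = 5.5744% of Northgate Group plc.
Chain via Slate Ventures LLC → Harbor Foods Inc. (R2): 64% × 35% × 25% = 5.6% of Northgate Group plc.
Direct interest in Northgate Group plc: 16%.
Aggregating (R1): 5.5744% + 5.6% + 16% = 27.1744%.
27.1744% does not exceed the 50% threshold, so Jonas is not a related party to Northgate Group plc.

No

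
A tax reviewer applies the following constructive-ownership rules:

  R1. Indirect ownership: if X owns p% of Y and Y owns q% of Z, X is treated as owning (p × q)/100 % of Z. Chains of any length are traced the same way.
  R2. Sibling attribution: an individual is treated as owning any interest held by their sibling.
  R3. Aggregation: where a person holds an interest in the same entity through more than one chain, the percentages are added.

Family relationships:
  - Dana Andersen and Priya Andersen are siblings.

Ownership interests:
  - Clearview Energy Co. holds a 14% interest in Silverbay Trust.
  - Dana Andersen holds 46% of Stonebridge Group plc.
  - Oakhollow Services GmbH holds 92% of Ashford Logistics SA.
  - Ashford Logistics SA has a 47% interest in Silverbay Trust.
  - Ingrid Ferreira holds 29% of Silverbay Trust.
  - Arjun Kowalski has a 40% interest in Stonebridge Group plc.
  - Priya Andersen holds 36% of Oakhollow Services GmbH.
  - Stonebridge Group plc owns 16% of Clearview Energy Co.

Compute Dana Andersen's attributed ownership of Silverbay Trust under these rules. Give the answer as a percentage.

16.5968%

By sibling attribution (R2), Dana Andersen is treated as owning Priya Andersen's 36% interest in Oakhollow Services GmbH.
Chain via Stonebridge Group plc → Clearview Energy Co. (R1): 46% × 16% × 14% = 1.0304% of Silverbay Trust.
Chain via Oakhollow Services GmbH → Ashford Logistics SA (R1): 36% × 92% × 47% = 15.5664% of Silverbay Trust.
Aggregating (R3): 1.0304% + 15.5664% = 16.5968%.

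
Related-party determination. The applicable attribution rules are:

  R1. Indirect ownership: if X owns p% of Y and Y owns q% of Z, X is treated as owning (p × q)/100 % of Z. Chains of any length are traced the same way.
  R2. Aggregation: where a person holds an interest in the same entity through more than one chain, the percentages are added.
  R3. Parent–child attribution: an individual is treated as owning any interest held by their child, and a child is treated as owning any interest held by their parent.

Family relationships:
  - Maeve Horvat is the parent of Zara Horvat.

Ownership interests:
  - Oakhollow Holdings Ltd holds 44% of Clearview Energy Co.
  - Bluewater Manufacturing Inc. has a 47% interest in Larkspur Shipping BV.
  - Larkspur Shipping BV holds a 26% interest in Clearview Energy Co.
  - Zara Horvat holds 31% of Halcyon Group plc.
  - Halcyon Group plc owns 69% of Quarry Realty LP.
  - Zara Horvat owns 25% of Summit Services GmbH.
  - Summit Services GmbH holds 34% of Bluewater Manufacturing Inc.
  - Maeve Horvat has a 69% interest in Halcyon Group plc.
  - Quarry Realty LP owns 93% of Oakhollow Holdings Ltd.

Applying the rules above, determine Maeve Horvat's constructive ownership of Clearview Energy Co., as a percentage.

29.2735%

By parent–child attribution (R3), Maeve Horvat is treated as also owning Zara Horvat's interest in Halcyon Group plc, giving 69% + 31% = 100%.
By parent–child attribution (R3), Maeve Horvat is treated as owning Zara Horvat's 25% interest in Summit Services GmbH.
Chain via Halcyon Group plc → Quarry Realty LP → Oakhollow Holdings Ltd (R1): 100% × 69% × 93% × 44% = 28.2348% of Clearview Energy Co.
Chain via Summit Services GmbH → Bluewater Manufacturing Inc. → Larkspur Shipping BV (R1): 25% × 34% × 47% × 26% = 1.0387% of Clearview Energy Co.
Aggregating (R2): 28.2348% + 1.0387% = 29.2735%.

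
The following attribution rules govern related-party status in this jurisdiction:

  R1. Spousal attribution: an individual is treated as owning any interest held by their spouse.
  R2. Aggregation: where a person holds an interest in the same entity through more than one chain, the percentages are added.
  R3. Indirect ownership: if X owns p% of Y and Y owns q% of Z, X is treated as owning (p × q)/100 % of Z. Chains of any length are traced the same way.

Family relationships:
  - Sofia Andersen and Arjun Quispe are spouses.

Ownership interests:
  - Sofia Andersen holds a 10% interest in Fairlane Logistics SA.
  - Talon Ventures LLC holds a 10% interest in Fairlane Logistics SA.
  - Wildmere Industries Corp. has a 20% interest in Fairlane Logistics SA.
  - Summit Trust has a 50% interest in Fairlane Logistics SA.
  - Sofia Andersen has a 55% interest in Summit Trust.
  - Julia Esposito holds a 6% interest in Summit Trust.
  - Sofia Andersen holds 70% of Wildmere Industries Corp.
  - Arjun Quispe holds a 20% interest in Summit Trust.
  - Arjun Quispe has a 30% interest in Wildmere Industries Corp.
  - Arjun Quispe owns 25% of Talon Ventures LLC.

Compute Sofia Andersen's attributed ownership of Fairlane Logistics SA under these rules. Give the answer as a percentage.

By spousal attribution (R1), Sofia Andersen is treated as also owning Arjun Quispe's interest in Wildmere Industries Corp, giving 70% + 30% = 100%.
By spousal attribution (R1), Sofia Andersen is treated as also owning Arjun Quispe's interest in Summit Trust, giving 55% + 20% = 75%.
By spousal attribution (R1), Sofia Andersen is treated as owning Arjun Quispe's 25% interest in Talon Ventures LLC.
Chain via Wildmere Industries Corp. (R3): 100% × 20% = 20% of Fairlane Logistics SA.
Chain via Summit Trust (R3): 75% × 50% = 37.5% of Fairlane Logistics SA.
Direct interest in Fairlane Logistics SA: 10%.
Chain via Talon Ventures LLC (R3): 25% × 10% = 2.5% of Fairlane Logistics SA.
Aggregating (R2): 20% + 37.5% + 10% + 2.5% = 70%.

70%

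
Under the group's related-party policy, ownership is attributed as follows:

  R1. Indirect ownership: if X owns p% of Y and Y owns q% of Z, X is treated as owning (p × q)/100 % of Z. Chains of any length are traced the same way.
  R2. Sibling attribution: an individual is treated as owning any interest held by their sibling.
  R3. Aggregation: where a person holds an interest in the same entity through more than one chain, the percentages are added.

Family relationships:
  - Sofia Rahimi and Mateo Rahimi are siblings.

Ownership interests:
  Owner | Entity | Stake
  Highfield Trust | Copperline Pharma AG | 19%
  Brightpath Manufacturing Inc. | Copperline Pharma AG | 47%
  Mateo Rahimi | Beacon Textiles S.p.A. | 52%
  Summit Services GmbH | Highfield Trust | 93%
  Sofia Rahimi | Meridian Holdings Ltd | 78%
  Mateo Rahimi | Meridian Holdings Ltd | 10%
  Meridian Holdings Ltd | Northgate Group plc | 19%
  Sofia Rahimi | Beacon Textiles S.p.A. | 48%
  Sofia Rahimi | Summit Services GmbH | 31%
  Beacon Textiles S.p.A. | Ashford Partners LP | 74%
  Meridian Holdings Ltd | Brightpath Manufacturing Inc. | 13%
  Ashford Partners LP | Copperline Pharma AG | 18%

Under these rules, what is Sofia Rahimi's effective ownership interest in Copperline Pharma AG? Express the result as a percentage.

By sibling attribution (R2), Sofia Rahimi is treated as also owning Mateo Rahimi's interest in Beacon Textiles S.p.A, giving 48% + 52% = 100%.
By sibling attribution (R2), Sofia Rahimi is treated as also owning Mateo Rahimi's interest in Meridian Holdings Ltd, giving 78% + 10% = 88%.
Chain via Beacon Textiles S.p.A. → Ashford Partners LP (R1): 100% × 74% × 18% = 13.32% of Copperline Pharma AG.
Chain via Summit Services GmbH → Highfield Trust (R1): 31% × 93% × 19% = 5.4777% of Copperline Pharma AG.
Chain via Meridian Holdings Ltd → Brightpath Manufacturing Inc. (R1): 88% × 13% × 47% = 5.3768% of Copperline Pharma AG.
Aggregating (R3): 13.32% + 5.4777% + 5.3768% = 24.1745%.

24.1745%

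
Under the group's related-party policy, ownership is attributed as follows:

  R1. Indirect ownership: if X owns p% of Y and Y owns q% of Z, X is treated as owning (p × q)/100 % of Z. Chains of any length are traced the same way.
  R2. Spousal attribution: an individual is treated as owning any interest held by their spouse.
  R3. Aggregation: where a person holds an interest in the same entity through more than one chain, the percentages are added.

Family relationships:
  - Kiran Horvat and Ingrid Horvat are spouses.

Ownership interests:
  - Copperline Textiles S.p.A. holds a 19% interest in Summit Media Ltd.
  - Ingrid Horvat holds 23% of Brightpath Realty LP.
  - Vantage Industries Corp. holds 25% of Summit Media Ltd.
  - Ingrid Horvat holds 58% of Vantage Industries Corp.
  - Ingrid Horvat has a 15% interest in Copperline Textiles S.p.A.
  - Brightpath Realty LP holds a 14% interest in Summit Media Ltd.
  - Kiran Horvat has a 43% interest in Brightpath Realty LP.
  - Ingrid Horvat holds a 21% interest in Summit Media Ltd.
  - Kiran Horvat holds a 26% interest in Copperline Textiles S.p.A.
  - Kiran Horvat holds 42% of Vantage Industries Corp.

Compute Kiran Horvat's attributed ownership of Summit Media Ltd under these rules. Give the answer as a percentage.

63.03%

By spousal attribution (R2), Kiran Horvat is treated as also owning Ingrid Horvat's interest in Vantage Industries Corp, giving 42% + 58% = 100%.
By spousal attribution (R2), Kiran Horvat is treated as also owning Ingrid Horvat's interest in Brightpath Realty LP, giving 43% + 23% = 66%.
By spousal attribution (R2), Kiran Horvat is treated as also owning Ingrid Horvat's interest in Copperline Textiles S.p.A, giving 26% + 15% = 41%.
By spousal attribution (R2), Kiran Horvat is treated as owning Ingrid Horvat's 21% interest in Summit Media Ltd.
Chain via Vantage Industries Corp. (R1): 100% × 25% = 25% of Summit Media Ltd.
Chain via Brightpath Realty LP (R1): 66% × 14% = 9.24% of Summit Media Ltd.
Chain via Copperline Textiles S.p.A. (R1): 41% × 19% = 7.79% of Summit Media Ltd.
Direct interest in Summit Media Ltd: 21%.
Aggregating (R3): 25% + 9.24% + 7.79% + 21% = 63.03%.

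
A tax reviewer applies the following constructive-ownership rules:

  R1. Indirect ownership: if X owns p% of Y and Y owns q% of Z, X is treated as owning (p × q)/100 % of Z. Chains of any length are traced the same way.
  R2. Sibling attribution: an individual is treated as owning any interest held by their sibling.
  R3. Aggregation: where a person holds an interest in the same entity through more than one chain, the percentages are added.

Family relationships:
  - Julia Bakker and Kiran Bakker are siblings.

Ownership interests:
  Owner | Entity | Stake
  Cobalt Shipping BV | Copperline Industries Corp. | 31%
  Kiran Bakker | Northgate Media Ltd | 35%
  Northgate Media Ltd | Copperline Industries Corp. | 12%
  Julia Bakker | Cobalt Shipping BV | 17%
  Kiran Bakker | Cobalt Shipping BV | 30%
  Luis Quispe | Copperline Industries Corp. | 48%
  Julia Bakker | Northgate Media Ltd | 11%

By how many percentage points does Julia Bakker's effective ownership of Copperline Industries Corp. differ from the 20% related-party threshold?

0.09

By sibling attribution (R2), Julia Bakker is treated as also owning Kiran Bakker's interest in Northgate Media Ltd, giving 11% + 35% = 46%.
By sibling attribution (R2), Julia Bakker is treated as also owning Kiran Bakker's interest in Cobalt Shipping BV, giving 17% + 30% = 47%.
Chain via Northgate Media Ltd (R1): 46% × 12% = 5.52% of Copperline Industries Corp.
Chain via Cobalt Shipping BV (R1): 47% × 31% = 14.57% of Copperline Industries Corp.
Aggregating (R3): 5.52% + 14.57% = 20.09%.
20.09% exceeds the 20% threshold by 0.09 percentage points.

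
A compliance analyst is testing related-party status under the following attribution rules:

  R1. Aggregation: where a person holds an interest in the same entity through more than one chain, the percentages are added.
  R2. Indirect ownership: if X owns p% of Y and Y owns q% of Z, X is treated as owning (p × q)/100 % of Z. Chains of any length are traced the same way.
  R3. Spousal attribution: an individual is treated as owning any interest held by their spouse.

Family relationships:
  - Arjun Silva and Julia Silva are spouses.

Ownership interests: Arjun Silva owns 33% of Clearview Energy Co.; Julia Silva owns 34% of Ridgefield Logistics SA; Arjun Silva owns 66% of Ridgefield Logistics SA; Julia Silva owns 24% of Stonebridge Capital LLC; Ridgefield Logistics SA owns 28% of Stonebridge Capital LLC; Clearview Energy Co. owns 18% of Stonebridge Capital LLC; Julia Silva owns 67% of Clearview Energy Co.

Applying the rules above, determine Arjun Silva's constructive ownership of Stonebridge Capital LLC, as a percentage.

70%

By spousal attribution (R3), Arjun Silva is treated as also owning Julia Silva's interest in Ridgefield Logistics SA, giving 66% + 34% = 100%.
By spousal attribution (R3), Arjun Silva is treated as also owning Julia Silva's interest in Clearview Energy Co, giving 33% + 67% = 100%.
By spousal attribution (R3), Arjun Silva is treated as owning Julia Silva's 24% interest in Stonebridge Capital LLC.
Chain via Ridgefield Logistics SA (R2): 100% × 28% = 28% of Stonebridge Capital LLC.
Chain via Clearview Energy Co. (R2): 100% × 18% = 18% of Stonebridge Capital LLC.
Direct interest in Stonebridge Capital LLC: 24%.
Aggregating (R1): 28% + 18% + 24% = 70%.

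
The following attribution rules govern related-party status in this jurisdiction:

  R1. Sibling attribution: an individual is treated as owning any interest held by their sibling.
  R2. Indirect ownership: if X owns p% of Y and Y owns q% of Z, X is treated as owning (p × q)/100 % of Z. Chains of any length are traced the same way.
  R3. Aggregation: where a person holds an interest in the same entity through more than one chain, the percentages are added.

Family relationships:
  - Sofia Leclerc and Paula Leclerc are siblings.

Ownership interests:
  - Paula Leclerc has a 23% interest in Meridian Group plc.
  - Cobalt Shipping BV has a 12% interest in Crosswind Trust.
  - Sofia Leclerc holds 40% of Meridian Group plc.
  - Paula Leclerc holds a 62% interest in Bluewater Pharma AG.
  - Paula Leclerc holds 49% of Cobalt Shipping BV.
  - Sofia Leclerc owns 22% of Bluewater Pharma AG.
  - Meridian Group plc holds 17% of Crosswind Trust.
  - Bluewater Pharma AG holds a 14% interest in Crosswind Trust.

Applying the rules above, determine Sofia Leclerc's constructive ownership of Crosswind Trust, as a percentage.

28.35%

By sibling attribution (R1), Sofia Leclerc is treated as also owning Paula Leclerc's interest in Meridian Group plc, giving 40% + 23% = 63%.
By sibling attribution (R1), Sofia Leclerc is treated as also owning Paula Leclerc's interest in Bluewater Pharma AG, giving 22% + 62% = 84%.
By sibling attribution (R1), Sofia Leclerc is treated as owning Paula Leclerc's 49% interest in Cobalt Shipping BV.
Chain via Meridian Group plc (R2): 63% × 17% = 10.71% of Crosswind Trust.
Chain via Bluewater Pharma AG (R2): 84% × 14% = 11.76% of Crosswind Trust.
Chain via Cobalt Shipping BV (R2): 49% × 12% = 5.88% of Crosswind Trust.
Aggregating (R3): 10.71% + 11.76% + 5.88% = 28.35%.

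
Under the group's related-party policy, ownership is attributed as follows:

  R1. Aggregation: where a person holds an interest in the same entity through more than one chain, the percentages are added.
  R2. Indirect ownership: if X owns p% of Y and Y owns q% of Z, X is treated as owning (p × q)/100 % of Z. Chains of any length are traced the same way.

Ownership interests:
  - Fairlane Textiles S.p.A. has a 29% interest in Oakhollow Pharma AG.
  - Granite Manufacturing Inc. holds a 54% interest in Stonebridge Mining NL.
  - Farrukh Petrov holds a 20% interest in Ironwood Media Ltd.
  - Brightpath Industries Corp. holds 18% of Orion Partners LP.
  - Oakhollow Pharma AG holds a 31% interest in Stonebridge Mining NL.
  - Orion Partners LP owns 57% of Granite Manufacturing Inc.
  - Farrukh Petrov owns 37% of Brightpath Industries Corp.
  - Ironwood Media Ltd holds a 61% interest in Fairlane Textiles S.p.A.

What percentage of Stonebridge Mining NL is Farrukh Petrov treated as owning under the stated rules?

3.146728%

Chain via Ironwood Media Ltd → Fairlane Textiles S.p.A. → Oakhollow Pharma AG (R2): 20% × 61% × 29% × 31% = 1.09678% of Stonebridge Mining NL.
Chain via Brightpath Industries Corp. → Orion Partners LP → Granite Manufacturing Inc. (R2): 37% × 18% × 57% × 54% = 2.049948% of Stonebridge Mining NL.
Aggregating (R1): 1.09678% + 2.049948% = 3.146728%.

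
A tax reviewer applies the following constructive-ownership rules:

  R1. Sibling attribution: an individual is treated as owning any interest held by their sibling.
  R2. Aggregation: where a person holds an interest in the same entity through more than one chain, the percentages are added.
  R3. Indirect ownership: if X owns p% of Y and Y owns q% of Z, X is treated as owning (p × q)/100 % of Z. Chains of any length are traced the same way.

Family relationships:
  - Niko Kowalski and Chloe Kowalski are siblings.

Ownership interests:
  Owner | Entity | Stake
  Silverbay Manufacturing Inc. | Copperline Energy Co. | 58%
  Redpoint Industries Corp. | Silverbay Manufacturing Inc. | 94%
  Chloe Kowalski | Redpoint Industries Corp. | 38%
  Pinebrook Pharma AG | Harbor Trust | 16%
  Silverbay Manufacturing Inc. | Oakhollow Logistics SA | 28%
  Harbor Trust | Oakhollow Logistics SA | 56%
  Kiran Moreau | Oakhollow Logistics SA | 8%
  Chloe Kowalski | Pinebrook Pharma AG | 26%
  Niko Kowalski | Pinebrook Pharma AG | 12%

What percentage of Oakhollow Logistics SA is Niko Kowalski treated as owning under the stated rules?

By sibling attribution (R1), Niko Kowalski is treated as also owning Chloe Kowalski's interest in Pinebrook Pharma AG, giving 12% + 26% = 38%.
By sibling attribution (R1), Niko Kowalski is treated as owning Chloe Kowalski's 38% interest in Redpoint Industries Corp.
Chain via Pinebrook Pharma AG → Harbor Trust (R3): 38% × 16% × 56% = 3.4048% of Oakhollow Logistics SA.
Chain via Redpoint Industries Corp. → Silverbay Manufacturing Inc. (R3): 38% × 94% × 28% = 10.0016% of Oakhollow Logistics SA.
Aggregating (R2): 3.4048% + 10.0016% = 13.4064%.

13.4064%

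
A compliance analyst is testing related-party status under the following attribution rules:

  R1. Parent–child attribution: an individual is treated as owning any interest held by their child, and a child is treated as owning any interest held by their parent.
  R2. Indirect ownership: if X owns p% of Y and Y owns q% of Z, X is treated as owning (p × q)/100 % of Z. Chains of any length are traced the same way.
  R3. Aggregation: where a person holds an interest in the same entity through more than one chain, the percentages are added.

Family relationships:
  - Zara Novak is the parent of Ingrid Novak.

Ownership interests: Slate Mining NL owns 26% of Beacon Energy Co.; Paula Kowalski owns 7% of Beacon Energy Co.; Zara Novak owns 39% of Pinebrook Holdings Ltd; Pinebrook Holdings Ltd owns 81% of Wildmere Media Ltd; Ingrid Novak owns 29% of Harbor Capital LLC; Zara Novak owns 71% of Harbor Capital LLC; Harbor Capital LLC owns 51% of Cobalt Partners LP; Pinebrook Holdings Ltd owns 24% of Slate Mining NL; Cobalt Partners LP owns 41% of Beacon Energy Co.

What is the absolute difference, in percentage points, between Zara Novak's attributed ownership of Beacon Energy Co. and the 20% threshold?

3.3436

By parent–child attribution (R1), Zara Novak is treated as also owning Ingrid Novak's interest in Harbor Capital LLC, giving 71% + 29% = 100%.
Chain via Harbor Capital LLC → Cobalt Partners LP (R2): 100% × 51% × 41% = 20.91% of Beacon Energy Co.
Chain via Pinebrook Holdings Ltd → Slate Mining NL (R2): 39% × 24% × 26% = 2.4336% of Beacon Energy Co.
Aggregating (R3): 20.91% + 2.4336% = 23.3436%.
23.3436% exceeds the 20% threshold by 3.3436 percentage points.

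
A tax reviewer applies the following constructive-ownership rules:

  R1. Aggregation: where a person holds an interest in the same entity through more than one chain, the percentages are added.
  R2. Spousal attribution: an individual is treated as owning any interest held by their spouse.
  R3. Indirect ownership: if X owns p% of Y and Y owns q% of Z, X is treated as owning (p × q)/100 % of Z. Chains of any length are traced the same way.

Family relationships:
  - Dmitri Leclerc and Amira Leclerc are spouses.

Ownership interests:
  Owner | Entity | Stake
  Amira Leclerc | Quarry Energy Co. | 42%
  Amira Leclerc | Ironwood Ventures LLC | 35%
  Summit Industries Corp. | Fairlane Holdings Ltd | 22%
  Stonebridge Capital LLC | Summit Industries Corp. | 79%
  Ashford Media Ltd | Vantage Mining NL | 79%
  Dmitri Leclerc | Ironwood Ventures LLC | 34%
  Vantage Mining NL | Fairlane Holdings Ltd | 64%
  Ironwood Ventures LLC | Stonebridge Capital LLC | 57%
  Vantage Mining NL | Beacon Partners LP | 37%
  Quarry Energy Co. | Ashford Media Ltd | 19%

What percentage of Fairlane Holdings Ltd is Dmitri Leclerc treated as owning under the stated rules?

By spousal attribution (R2), Dmitri Leclerc is treated as also owning Amira Leclerc's interest in Ironwood Ventures LLC, giving 34% + 35% = 69%.
By spousal attribution (R2), Dmitri Leclerc is treated as owning Amira Leclerc's 42% interest in Quarry Energy Co.
Chain via Ironwood Ventures LLC → Stonebridge Capital LLC → Summit Industries Corp. (R3): 69% × 57% × 79% × 22% = 6.835554% of Fairlane Holdings Ltd.
Chain via Quarry Energy Co. → Ashford Media Ltd → Vantage Mining NL (R3): 42% × 19% × 79% × 64% = 4.034688% of Fairlane Holdings Ltd.
Aggregating (R1): 6.835554% + 4.034688% = 10.870242%.

10.870242%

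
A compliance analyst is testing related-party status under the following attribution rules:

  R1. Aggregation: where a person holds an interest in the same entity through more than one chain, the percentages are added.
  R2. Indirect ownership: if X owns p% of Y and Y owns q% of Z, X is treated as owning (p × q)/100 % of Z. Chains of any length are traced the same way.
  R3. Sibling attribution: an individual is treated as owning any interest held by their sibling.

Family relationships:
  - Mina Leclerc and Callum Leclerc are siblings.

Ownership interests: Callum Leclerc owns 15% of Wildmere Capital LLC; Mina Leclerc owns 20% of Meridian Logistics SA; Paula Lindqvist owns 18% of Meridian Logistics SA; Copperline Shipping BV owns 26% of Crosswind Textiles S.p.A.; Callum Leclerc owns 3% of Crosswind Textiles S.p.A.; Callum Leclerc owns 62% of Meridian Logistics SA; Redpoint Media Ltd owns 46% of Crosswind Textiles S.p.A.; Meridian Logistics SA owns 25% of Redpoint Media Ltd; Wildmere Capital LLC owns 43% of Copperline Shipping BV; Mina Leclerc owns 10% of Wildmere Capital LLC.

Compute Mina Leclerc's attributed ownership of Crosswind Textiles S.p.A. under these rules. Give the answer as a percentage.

By sibling attribution (R3), Mina Leclerc is treated as also owning Callum Leclerc's interest in Wildmere Capital LLC, giving 10% + 15% = 25%.
By sibling attribution (R3), Mina Leclerc is treated as also owning Callum Leclerc's interest in Meridian Logistics SA, giving 20% + 62% = 82%.
By sibling attribution (R3), Mina Leclerc is treated as owning Callum Leclerc's 3% interest in Crosswind Textiles S.p.A.
Chain via Wildmere Capital LLC → Copperline Shipping BV (R2): 25% × 43% × 26% = 2.795% of Crosswind Textiles S.p.A.
Chain via Meridian Logistics SA → Redpoint Media Ltd (R2): 82% × 25% × 46% = 9.43% of Crosswind Textiles S.p.A.
Direct interest in Crosswind Textiles S.p.A: 3%.
Aggregating (R1): 2.795% + 9.43% + 3% = 15.225%.

15.225%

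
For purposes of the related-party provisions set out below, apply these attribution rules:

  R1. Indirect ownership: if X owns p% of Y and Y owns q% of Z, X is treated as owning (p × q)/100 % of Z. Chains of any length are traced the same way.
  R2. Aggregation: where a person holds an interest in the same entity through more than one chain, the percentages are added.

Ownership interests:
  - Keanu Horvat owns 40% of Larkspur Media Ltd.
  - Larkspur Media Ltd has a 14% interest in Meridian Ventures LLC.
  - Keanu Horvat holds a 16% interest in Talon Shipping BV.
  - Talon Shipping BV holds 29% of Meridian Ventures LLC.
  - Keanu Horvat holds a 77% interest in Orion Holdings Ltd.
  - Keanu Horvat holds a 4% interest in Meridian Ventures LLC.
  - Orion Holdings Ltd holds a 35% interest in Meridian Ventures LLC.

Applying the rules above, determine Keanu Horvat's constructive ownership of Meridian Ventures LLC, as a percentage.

Chain via Orion Holdings Ltd (R1): 77% × 35% = 26.95% of Meridian Ventures LLC.
Chain via Talon Shipping BV (R1): 16% × 29% = 4.64% of Meridian Ventures LLC.
Chain via Larkspur Media Ltd (R1): 40% × 14% = 5.6% of Meridian Ventures LLC.
Direct interest in Meridian Ventures LLC: 4%.
Aggregating (R2): 26.95% + 4.64% + 5.6% + 4% = 41.19%.

41.19%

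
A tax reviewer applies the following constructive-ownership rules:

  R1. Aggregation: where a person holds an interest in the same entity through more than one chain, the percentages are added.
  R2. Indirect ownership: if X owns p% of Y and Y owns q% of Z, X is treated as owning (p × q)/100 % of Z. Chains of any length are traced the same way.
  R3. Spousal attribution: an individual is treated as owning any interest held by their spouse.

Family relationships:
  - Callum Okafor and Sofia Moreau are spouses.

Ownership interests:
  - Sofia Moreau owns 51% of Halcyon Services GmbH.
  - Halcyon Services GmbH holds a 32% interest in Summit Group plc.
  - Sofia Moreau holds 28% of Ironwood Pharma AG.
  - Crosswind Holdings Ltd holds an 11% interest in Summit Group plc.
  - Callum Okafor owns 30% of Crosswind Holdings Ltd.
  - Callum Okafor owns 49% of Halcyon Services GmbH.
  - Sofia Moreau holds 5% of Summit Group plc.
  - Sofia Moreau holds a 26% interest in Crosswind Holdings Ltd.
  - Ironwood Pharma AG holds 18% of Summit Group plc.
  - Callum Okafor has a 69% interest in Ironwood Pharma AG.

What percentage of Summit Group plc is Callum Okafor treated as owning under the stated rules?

60.62%

By spousal attribution (R3), Callum Okafor is treated as also owning Sofia Moreau's interest in Halcyon Services GmbH, giving 49% + 51% = 100%.
By spousal attribution (R3), Callum Okafor is treated as also owning Sofia Moreau's interest in Crosswind Holdings Ltd, giving 30% + 26% = 56%.
By spousal attribution (R3), Callum Okafor is treated as also owning Sofia Moreau's interest in Ironwood Pharma AG, giving 69% + 28% = 97%.
By spousal attribution (R3), Callum Okafor is treated as owning Sofia Moreau's 5% interest in Summit Group plc.
Chain via Halcyon Services GmbH (R2): 100% × 32% = 32% of Summit Group plc.
Chain via Crosswind Holdings Ltd (R2): 56% × 11% = 6.16% of Summit Group plc.
Chain via Ironwood Pharma AG (R2): 97% × 18% = 17.46% of Summit Group plc.
Direct interest in Summit Group plc: 5%.
Aggregating (R1): 32% + 6.16% + 17.46% + 5% = 60.62%.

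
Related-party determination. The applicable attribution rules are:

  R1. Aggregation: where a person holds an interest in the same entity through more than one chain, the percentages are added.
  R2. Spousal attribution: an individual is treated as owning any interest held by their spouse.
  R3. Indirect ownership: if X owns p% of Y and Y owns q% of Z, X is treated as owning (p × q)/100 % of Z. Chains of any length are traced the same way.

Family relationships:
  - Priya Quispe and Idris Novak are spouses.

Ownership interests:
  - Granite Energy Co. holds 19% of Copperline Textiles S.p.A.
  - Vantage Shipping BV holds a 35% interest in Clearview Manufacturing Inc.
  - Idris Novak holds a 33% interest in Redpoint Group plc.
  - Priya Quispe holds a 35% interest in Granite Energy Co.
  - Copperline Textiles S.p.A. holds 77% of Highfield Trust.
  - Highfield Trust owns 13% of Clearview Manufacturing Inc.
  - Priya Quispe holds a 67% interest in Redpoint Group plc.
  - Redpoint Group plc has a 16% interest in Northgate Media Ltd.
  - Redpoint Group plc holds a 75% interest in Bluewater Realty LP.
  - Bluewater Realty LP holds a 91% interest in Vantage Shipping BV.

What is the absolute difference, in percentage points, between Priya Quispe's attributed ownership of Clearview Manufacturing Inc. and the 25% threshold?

0.446835

By spousal attribution (R2), Priya Quispe is treated as also owning Idris Novak's interest in Redpoint Group plc, giving 67% + 33% = 100%.
Chain via Redpoint Group plc → Bluewater Realty LP → Vantage Shipping BV (R3): 100% × 75% × 91% × 35% = 23.8875% of Clearview Manufacturing Inc.
Chain via Granite Energy Co. → Copperline Textiles S.p.A. → Highfield Trust (R3): 35% × 19% × 77% × 13% = 0.665665% of Clearview Manufacturing Inc.
Aggregating (R1): 23.8875% + 0.665665% = 24.553165%.
24.553165% falls short of the 25% threshold by 0.446835 percentage points.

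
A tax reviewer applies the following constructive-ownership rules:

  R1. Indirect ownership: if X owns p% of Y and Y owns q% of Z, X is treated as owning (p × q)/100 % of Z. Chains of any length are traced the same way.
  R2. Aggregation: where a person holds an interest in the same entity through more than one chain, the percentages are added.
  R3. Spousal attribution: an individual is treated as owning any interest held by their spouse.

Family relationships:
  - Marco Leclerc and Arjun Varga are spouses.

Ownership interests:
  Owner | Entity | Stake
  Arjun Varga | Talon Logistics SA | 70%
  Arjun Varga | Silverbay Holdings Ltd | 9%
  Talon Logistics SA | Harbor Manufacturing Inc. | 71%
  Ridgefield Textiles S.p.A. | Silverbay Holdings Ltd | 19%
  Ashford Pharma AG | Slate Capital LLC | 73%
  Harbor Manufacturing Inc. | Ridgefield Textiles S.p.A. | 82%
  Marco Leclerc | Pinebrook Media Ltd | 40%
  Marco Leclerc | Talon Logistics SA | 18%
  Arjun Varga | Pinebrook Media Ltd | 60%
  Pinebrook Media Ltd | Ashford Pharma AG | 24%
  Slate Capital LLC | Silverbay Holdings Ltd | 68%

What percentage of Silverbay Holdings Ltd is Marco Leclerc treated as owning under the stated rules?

By spousal attribution (R3), Marco Leclerc is treated as also owning Arjun Varga's interest in Pinebrook Media Ltd, giving 40% + 60% = 100%.
By spousal attribution (R3), Marco Leclerc is treated as also owning Arjun Varga's interest in Talon Logistics SA, giving 18% + 70% = 88%.
By spousal attribution (R3), Marco Leclerc is treated as owning Arjun Varga's 9% interest in Silverbay Holdings Ltd.
Chain via Pinebrook Media Ltd → Ashford Pharma AG → Slate Capital LLC (R1): 100% × 24% × 73% × 68% = 11.9136% of Silverbay Holdings Ltd.
Chain via Talon Logistics SA → Harbor Manufacturing Inc. → Ridgefield Textiles S.p.A. (R1): 88% × 71% × 82% × 19% = 9.734384% of Silverbay Holdings Ltd.
Direct interest in Silverbay Holdings Ltd: 9%.
Aggregating (R2): 11.9136% + 9.734384% + 9% = 30.647984%.

30.647984%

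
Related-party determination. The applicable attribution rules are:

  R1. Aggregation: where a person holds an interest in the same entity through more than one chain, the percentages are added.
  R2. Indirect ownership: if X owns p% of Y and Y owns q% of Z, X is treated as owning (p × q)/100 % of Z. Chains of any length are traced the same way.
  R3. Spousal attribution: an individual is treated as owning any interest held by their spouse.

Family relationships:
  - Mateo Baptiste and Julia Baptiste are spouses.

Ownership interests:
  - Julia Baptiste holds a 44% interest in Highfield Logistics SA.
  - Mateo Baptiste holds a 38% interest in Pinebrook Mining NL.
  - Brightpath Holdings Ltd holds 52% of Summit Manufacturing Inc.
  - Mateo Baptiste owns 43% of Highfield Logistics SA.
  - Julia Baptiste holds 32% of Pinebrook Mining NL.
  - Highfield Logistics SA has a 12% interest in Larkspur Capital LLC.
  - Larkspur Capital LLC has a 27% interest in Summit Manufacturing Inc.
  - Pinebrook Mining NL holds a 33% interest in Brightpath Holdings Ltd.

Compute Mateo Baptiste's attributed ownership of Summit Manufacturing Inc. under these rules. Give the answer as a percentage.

14.8308%

By spousal attribution (R3), Mateo Baptiste is treated as also owning Julia Baptiste's interest in Highfield Logistics SA, giving 43% + 44% = 87%.
By spousal attribution (R3), Mateo Baptiste is treated as also owning Julia Baptiste's interest in Pinebrook Mining NL, giving 38% + 32% = 70%.
Chain via Highfield Logistics SA → Larkspur Capital LLC (R2): 87% × 12% × 27% = 2.8188% of Summit Manufacturing Inc.
Chain via Pinebrook Mining NL → Brightpath Holdings Ltd (R2): 70% × 33% × 52% = 12.012% of Summit Manufacturing Inc.
Aggregating (R1): 2.8188% + 12.012% = 14.8308%.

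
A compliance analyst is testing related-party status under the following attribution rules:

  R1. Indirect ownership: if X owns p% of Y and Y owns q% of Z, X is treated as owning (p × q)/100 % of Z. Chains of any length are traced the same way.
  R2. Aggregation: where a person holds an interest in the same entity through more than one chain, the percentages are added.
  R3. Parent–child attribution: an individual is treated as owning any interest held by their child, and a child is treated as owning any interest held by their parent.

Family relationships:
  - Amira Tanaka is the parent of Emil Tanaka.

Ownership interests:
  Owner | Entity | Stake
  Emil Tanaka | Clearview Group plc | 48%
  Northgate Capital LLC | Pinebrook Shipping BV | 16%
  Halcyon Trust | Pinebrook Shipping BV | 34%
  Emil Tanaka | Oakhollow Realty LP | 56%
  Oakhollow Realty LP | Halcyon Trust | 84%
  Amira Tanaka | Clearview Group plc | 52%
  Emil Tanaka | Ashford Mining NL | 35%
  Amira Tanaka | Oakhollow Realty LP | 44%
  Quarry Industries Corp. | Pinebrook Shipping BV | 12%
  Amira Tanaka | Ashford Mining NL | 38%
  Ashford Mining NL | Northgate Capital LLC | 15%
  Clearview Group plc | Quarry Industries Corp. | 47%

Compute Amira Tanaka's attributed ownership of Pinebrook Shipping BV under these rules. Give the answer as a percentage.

By parent–child attribution (R3), Amira Tanaka is treated as also owning Emil Tanaka's interest in Clearview Group plc, giving 52% + 48% = 100%.
By parent–child attribution (R3), Amira Tanaka is treated as also owning Emil Tanaka's interest in Ashford Mining NL, giving 38% + 35% = 73%.
By parent–child attribution (R3), Amira Tanaka is treated as also owning Emil Tanaka's interest in Oakhollow Realty LP, giving 44% + 56% = 100%.
Chain via Clearview Group plc → Quarry Industries Corp. (R1): 100% × 47% × 12% = 5.64% of Pinebrook Shipping BV.
Chain via Ashford Mining NL → Northgate Capital LLC (R1): 73% × 15% × 16% = 1.752% of Pinebrook Shipping BV.
Chain via Oakhollow Realty LP → Halcyon Trust (R1): 100% × 84% × 34% = 28.56% of Pinebrook Shipping BV.
Aggregating (R2): 5.64% + 1.752% + 28.56% = 35.952%.

35.952%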